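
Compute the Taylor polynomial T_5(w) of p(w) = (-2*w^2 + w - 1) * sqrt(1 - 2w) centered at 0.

5*w^5/4 + 9*w^4/8 + 2*w^3 - 5*w^2/2 + 2*w - 1

Multiply each power in the prefactor through the base expansion.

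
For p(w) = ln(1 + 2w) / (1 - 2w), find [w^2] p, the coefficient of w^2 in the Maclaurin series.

Take the Cauchy product of the two expansions.

2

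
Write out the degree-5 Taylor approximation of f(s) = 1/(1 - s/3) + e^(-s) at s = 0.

-41*s^5/9720 + 35*s^4/648 - 7*s^3/54 + 11*s^2/18 - 2*s/3 + 2

Add the two expansions coefficient-wise.
f(0) = 2
f′(0) = -2/3
f′′(0) = 11/9
f′′′(0) = -7/9
f^(4)(0) = 35/27
f^(5)(0) = -41/81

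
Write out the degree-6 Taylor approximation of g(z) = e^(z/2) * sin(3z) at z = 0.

10*2^(116/459)*3^(113/459)*5^(2/153)*7^(245/459)*z^6/49 + 941*z^5/640 - 35*z^4/16 - 33*z^3/8 + 3*z^2/2 + 3*z

Multiply the two series term by term and collect like powers.
g(0) = 0
g′(0) = 3
g′′(0) = 3
g′′′(0) = -99/4
g^(4)(0) = -105/2
g^(5)(0) = 2823/16
g^(6)(0) = 7200*2^(116/459)*3^(113/459)*5^(2/153)*7^(245/459)/49
Then c_k = g^(k)(0)/k! gives each Taylor coefficient.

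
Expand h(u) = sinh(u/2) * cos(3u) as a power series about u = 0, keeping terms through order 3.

Multiply the two series term by term and collect like powers.
h(0) = 0
h′(0) = 1/2
h′′(0) = 0
h′′′(0) = -107/8
Then c_k = h^(k)(0)/k! gives each Taylor coefficient.

-107*u^3/48 + u/2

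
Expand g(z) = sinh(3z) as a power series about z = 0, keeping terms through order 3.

9*z^3/2 + 3*z

g(0) = 0
g′(0) = 3
g′′(0) = 0
g′′′(0) = 27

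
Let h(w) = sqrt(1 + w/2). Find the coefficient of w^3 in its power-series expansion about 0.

1/128

Apply the Taylor formula c_k = f^(k)(a)/k!.
h(0) = 1
h′(0) = 1/4
h′′(0) = -1/16
h′′′(0) = 3/64
So c_3 = h′′′(0)/3! = 1/128.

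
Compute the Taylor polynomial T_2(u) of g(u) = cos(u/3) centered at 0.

1 - u^2/18

Compute the successive derivatives at the expansion point and divide by k!.
[u^0] = 1;  [u^1] = 0;  [u^2] = -1/18.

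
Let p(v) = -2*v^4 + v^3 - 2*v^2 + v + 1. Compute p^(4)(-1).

The coefficient of (v + 1)^4 in the expansion is -2, so p^(4)(-1) = 4! * (-2) = -48.

-48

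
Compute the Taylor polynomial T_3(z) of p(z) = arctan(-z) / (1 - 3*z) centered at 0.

Use 1/(1 - r) = Σ r^k on the denominator, then take the Cauchy product.
[z^0] = 0;  [z^1] = -1;  [z^2] = -3;  [z^3] = -26/3.

-26*z^3/3 - 3*z^2 - z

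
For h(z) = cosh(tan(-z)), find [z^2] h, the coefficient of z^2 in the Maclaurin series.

Substitute the inner expansion into the outer series and collect powers.
So c_2 = h′′(0)/2! = 1/2.

1/2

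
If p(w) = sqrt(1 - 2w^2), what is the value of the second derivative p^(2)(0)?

-2

Apply the Taylor formula c_k = f^(k)(a)/k!.
The coefficient of w^2 in the expansion is -1, so p′′(0) = 2! * (-1) = -2.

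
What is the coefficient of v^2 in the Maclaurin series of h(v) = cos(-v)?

h(0) = 1
h′(0) = 0
h′′(0) = -1

-1/2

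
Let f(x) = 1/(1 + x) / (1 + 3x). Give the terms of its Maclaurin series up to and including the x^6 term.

Multiply the two series term by term and collect like powers.
f(0) = 1
f′(0) = -4
f′′(0) = 26
f′′′(0) = -240
f^(4)(0) = 2904
f^(5)(0) = -43680
f^(6)(0) = 786960

1093*x^6 - 364*x^5 + 121*x^4 - 40*x^3 + 13*x^2 - 4*x + 1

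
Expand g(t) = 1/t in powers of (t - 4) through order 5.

g(4) = 1/4
g′(4) = -1/16
g′′(4) = 1/32
g′′′(4) = -3/128
g^(4)(4) = 3/128
g^(5)(4) = -15/512

-(t - 4)^5/4096 + (t - 4)^4/1024 - (t - 4)^3/256 + (t - 4)^2/64 - (t - 4)/16 + 1/4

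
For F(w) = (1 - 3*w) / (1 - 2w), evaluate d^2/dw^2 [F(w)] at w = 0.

Distribute the polynomial across the series and collect like powers.
From the series, [w^2] F = -2; multiply by 2! = 2 to get -4.

-4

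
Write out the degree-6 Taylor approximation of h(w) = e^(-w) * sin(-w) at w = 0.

-w^6/90 + w^5/30 - w^3/3 + w^2 - w

Multiply the two series term by term and collect like powers.
[w^0] = 0;  [w^1] = -1;  [w^2] = 1;  [w^3] = -1/3;  [w^4] = 0;  [w^5] = 1/30;  [w^6] = -1/90.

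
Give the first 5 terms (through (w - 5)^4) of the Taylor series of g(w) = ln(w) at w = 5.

Use the known series and substitute for the argument.

-(w - 5)^4/2500 + (w - 5)^3/375 - (w - 5)^2/50 + (w - 5)/5 + ln(5)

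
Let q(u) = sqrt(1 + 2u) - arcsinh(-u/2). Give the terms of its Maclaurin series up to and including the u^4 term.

-5*u^4/8 + 23*u^3/48 - u^2/2 + 3*u/2 + 1

Expand each term separately and add.
[u^0] = 1;  [u^1] = 3/2;  [u^2] = -1/2;  [u^3] = 23/48;  [u^4] = -5/8.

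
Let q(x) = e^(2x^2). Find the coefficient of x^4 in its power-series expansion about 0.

2

[x^0] = 1;  [x^1] = 0;  [x^2] = 2;  [x^3] = 0;  [x^4] = 2.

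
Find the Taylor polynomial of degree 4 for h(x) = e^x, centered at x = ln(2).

(x - ln(2))^4/12 + (x - ln(2))^3/3 + (x - ln(2))^2 + 2*(x - ln(2)) + 2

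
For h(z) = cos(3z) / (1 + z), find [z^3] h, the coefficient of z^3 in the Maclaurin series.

Multiply the two series term by term and collect like powers.
[z^0] = 1;  [z^1] = -1;  [z^2] = -7/2;  [z^3] = 7/2.
So c_3 = h′′′(0)/3! = 7/2.

7/2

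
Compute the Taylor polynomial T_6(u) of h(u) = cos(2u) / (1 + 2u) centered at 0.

Write out both Maclaurin series and multiply, keeping only the needed powers.

1556*u^6/45 - 52*u^5/3 + 26*u^4/3 - 4*u^3 + 2*u^2 - 2*u + 1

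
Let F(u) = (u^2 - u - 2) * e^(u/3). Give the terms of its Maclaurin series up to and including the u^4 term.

47*u^4/972 + 43*u^3/162 + 5*u^2/9 - 5*u/3 - 2

Shift and add copies of the series according to the polynomial's terms.
F(0) = -2
F′(0) = -5/3
F′′(0) = 10/9
F′′′(0) = 43/27
F^(4)(0) = 94/81
The Taylor polynomial is Σ F^(k)(0)/k! · u^k.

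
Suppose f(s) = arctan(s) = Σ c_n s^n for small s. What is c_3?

-1/3

[s^0] = 0;  [s^1] = 1;  [s^2] = 0;  [s^3] = -1/3.
So c_3 = f′′′(0)/3! = -1/3.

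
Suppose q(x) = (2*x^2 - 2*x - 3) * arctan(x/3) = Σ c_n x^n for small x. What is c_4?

Shift and add copies of the series according to the polynomial's terms.
q(0) = 0
q′(0) = -1
q′′(0) = -4/3
q′′′(0) = 38/9
q^(4)(0) = 16/27
The Taylor polynomial is Σ q^(k)(0)/k! · x^k.

2/81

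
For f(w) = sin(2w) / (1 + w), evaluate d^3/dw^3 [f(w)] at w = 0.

4

Multiply the two series term by term and collect like powers.
From the series, [w^3] f = 2/3; multiply by 3! = 6 to get 4.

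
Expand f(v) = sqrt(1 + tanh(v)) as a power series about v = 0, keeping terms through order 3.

-5*v^3/48 - v^2/8 + v/2 + 1

Let u equal the inner series; expand the outer function in u and truncate.
f(0) = 1
f′(0) = 1/2
f′′(0) = -1/4
f′′′(0) = -5/8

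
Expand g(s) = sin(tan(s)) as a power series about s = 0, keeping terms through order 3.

s^3/6 + s

Let u equal the inner series; expand the outer function in u and truncate.
g(0) = 0
g′(0) = 1
g′′(0) = 0
g′′′(0) = 1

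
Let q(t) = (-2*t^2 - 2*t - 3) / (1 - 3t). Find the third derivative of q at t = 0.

Distribute the polynomial across the series and collect like powers.
The coefficient of t^3 in the expansion is -105, so q′′′(0) = 3! * (-105) = -630.

-630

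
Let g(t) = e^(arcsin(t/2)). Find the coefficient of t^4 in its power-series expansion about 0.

Compose series: expand the inner function first, then feed it into the outer expansion.
g(0) = 1
g′(0) = 1/2
g′′(0) = 1/4
g′′′(0) = 1/4
g^(4)(0) = 5/16

5/384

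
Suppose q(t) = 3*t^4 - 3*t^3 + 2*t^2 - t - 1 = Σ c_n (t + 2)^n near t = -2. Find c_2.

92

q(-2) = 81
q′(-2) = -141
q′′(-2) = 184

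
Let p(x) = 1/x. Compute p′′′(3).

From the series, [(x - 3)^3] p = -1/81; multiply by 3! = 6 to get -2/27.

-2/27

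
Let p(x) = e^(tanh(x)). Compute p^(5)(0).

-3

Let u equal the inner series; expand the outer function in u and truncate.
From the series, [x^5] p = -1/40; multiply by 5! = 120 to get -3.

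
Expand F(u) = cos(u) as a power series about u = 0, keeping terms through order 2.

1 - u^2/2

F(0) = 1
F′(0) = 0
F′′(0) = -1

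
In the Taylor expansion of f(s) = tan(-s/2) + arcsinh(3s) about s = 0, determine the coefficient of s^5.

4373/240

Expand each term separately and add.
f(0) = 0
f′(0) = 5/2
f′′(0) = 0
f′′′(0) = -109/4
f^(4)(0) = 0
f^(5)(0) = 4373/2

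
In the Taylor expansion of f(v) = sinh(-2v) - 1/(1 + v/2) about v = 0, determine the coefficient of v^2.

-1/4

Expand each term separately and add.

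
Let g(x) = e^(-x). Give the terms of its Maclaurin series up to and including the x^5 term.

-x^5/120 + x^4/24 - x^3/6 + x^2/2 - x + 1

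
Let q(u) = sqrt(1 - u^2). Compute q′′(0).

Differentiate repeatedly and evaluate at the center.
From the series, [u^2] q = -1/2; multiply by 2! = 2 to get -1.

-1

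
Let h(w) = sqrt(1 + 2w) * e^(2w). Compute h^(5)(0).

Multiply the two series term by term and collect like powers.
From the series, [w^5] h = 107/120; multiply by 5! = 120 to get 107.

107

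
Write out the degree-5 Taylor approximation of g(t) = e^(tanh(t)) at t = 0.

Substitute the inner expansion into the outer series and collect powers.
g(0) = 1
g′(0) = 1
g′′(0) = 1
g′′′(0) = -1
g^(4)(0) = -7
g^(5)(0) = -3

-t^5/40 - 7*t^4/24 - t^3/6 + t^2/2 + t + 1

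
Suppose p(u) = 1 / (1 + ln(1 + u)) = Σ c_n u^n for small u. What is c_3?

Use the geometric series for the reciprocal, then substitute.
p(0) = 1
p′(0) = -1
p′′(0) = 3
p′′′(0) = -14

-7/3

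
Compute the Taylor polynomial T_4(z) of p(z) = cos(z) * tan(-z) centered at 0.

Write out both Maclaurin series and multiply, keeping only the needed powers.

z^3/6 - z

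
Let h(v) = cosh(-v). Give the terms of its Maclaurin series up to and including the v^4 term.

v^4/24 + v^2/2 + 1

Compute the successive derivatives at the expansion point and divide by k!.
[v^0] = 1;  [v^1] = 0;  [v^2] = 1/2;  [v^3] = 0;  [v^4] = 1/24.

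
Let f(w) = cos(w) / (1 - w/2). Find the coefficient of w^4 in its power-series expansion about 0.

Take the Cauchy product of the two expansions.
f(0) = 1
f′(0) = 1/2
f′′(0) = -1/2
f′′′(0) = -3/4
f^(4)(0) = -1/2

-1/48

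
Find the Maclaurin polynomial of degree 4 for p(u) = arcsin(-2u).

-4*u^3/3 - 2*u

p(0) = 0
p′(0) = -2
p′′(0) = 0
p′′′(0) = -8
p^(4)(0) = 0
The Taylor polynomial is Σ p^(k)(0)/k! · u^k.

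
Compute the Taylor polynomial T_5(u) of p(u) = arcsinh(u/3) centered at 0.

Compute the successive derivatives at the expansion point and divide by k!.
p(0) = 0
p′(0) = 1/3
p′′(0) = 0
p′′′(0) = -1/27
p^(4)(0) = 0
p^(5)(0) = 1/27
The Taylor polynomial is Σ p^(k)(0)/k! · u^k.

u^5/3240 - u^3/162 + u/3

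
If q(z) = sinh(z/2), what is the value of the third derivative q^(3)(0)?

From the series, [z^3] q = 1/48; multiply by 3! = 6 to get 1/8.

1/8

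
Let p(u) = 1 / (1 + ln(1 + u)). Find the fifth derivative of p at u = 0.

-694

Write 1/(1+u) = 1 - u + u^2 - u^3 + ... and substitute the series for u.
The coefficient of u^5 in the expansion is -347/60, so p^(5)(0) = 5! * (-347/60) = -694.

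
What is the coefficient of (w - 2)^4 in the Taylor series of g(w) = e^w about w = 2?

e^(2)/24

Use the known series and substitute for the argument.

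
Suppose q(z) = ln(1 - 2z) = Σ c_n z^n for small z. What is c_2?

-2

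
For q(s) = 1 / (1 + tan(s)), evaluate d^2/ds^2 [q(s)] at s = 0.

2

Expand as Σ (-1)^k u^k with u equal to the inner function's series.
The coefficient of s^2 in the expansion is 1, so q′′(0) = 2! * (1) = 2.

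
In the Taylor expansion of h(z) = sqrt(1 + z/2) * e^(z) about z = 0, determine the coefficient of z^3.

103/384

Write out both Maclaurin series and multiply, keeping only the needed powers.
h(0) = 1
h′(0) = 5/4
h′′(0) = 23/16
h′′′(0) = 103/64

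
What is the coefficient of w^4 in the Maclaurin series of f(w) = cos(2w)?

[w^0] = 1;  [w^1] = 0;  [w^2] = -2;  [w^3] = 0;  [w^4] = 2/3.

2/3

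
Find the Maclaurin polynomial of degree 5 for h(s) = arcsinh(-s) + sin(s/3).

-1093*s^5/14580 + 13*s^3/81 - 2*s/3

Expand each term separately and add.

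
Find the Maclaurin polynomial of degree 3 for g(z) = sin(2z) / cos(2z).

8*z^3/3 + 2*z

Divide the numerator series by the denominator series (power-series long division).
g(0) = 0
g′(0) = 2
g′′(0) = 0
g′′′(0) = 16
Then c_k = g^(k)(0)/k! gives each Taylor coefficient.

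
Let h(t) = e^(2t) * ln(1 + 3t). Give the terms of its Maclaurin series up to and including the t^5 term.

221*t^5/10 - 29*t^4/4 + 6*t^3 + 3*t^2/2 + 3*t

Write out both Maclaurin series and multiply, keeping only the needed powers.
h(0) = 0
h′(0) = 3
h′′(0) = 3
h′′′(0) = 36
h^(4)(0) = -174
h^(5)(0) = 2652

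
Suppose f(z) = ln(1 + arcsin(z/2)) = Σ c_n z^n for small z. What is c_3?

Substitute the inner expansion into the outer series and collect powers.
f(0) = 0
f′(0) = 1/2
f′′(0) = -1/4
f′′′(0) = 3/8
So c_3 = f′′′(0)/3! = 1/16.

1/16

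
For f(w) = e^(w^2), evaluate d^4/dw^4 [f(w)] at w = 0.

Apply the Taylor formula c_k = f^(k)(a)/k!.
From the series, [w^4] f = 1/2; multiply by 4! = 24 to get 12.

12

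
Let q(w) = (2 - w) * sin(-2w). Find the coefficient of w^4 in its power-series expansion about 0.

Shift and add copies of the series according to the polynomial's terms.
q(0) = 0
q′(0) = -4
q′′(0) = 4
q′′′(0) = 16
q^(4)(0) = -32
So c_4 = q^(4)(0)/4! = -4/3.

-4/3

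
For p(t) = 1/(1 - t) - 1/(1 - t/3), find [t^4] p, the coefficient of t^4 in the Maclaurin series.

80/81

Expand each term separately and add.
p(0) = 0
p′(0) = 2/3
p′′(0) = 16/9
p′′′(0) = 52/9
p^(4)(0) = 640/27
Then c_k = p^(k)(0)/k! gives each Taylor coefficient.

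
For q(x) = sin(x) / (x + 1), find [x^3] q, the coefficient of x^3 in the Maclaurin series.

Expand 1/(denominator) as a geometric series and multiply by the numerator's series.

5/6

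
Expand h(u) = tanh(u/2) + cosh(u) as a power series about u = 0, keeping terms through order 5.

Expand each term separately and add.
h(0) = 1
h′(0) = 1/2
h′′(0) = 1
h′′′(0) = -1/4
h^(4)(0) = 1
h^(5)(0) = 1/2
The Taylor polynomial is Σ h^(k)(0)/k! · u^k.

u^5/240 + u^4/24 - u^3/24 + u^2/2 + u/2 + 1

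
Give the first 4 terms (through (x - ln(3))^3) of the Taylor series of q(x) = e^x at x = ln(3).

(x - ln(3))^3/2 + 3*(x - ln(3))^2/2 + 3*(x - ln(3)) + 3

q(ln(3)) = 3
q′(ln(3)) = 3
q′′(ln(3)) = 3
q′′′(ln(3)) = 3
The Taylor polynomial is Σ q^(k)(ln(3))/k! · (x - ln(3))^k.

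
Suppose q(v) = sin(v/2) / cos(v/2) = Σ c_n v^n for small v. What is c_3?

1/24

Invert the denominator's series and multiply.
q(0) = 0
q′(0) = 1/2
q′′(0) = 0
q′′′(0) = 1/4
So c_3 = q′′′(0)/3! = 1/24.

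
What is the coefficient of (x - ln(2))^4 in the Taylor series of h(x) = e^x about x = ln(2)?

h(ln(2)) = 2
h′(ln(2)) = 2
h′′(ln(2)) = 2
h′′′(ln(2)) = 2
h^(4)(ln(2)) = 2

1/12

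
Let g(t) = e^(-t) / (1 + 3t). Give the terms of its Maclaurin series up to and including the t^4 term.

2713*t^4/24 - 113*t^3/3 + 25*t^2/2 - 4*t + 1

Write out both Maclaurin series and multiply, keeping only the needed powers.
g(0) = 1
g′(0) = -4
g′′(0) = 25
g′′′(0) = -226
g^(4)(0) = 2713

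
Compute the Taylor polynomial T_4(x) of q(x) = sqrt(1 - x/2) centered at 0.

-5*x^4/2048 - x^3/128 - x^2/32 - x/4 + 1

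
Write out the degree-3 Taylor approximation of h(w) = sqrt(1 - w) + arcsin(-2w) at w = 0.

Add the two expansions coefficient-wise.

-67*w^3/48 - w^2/8 - 5*w/2 + 1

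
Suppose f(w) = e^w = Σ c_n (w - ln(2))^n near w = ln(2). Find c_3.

[(w - ln(2))^0] = 2;  [(w - ln(2))^1] = 2;  [(w - ln(2))^2] = 1;  [(w - ln(2))^3] = 1/3.
So c_3 = f′′′(ln(2))/3! = 1/3.

1/3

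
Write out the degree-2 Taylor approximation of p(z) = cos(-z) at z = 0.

1 - z^2/2

[z^0] = 1;  [z^1] = 0;  [z^2] = -1/2.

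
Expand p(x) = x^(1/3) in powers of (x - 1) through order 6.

-154*(x - 1)^6/6561 + 22*(x - 1)^5/729 - 10*(x - 1)^4/243 + 5*(x - 1)^3/81 - (x - 1)^2/9 + (x - 1)/3 + 1

Differentiate repeatedly and evaluate at the center.
p(1) = 1
p′(1) = 1/3
p′′(1) = -2/9
p′′′(1) = 10/27
p^(4)(1) = -80/81
p^(5)(1) = 880/243
p^(6)(1) = -12320/729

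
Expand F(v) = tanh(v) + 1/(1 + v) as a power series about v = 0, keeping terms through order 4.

Combine the two series term by term.

v^4 - 4*v^3/3 + v^2 + 1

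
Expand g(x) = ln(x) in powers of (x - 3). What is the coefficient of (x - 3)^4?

[(x - 3)^0] = ln(3);  [(x - 3)^1] = 1/3;  [(x - 3)^2] = -1/18;  [(x - 3)^3] = 1/81;  [(x - 3)^4] = -1/324.

-1/324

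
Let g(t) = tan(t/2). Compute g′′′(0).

1/4

Apply the Taylor formula c_k = f^(k)(a)/k!.
The coefficient of t^3 in the expansion is 1/24, so g′′′(0) = 3! * (1/24) = 1/4.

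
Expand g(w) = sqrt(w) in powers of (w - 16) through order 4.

g(16) = 4
g′(16) = 1/8
g′′(16) = -1/256
g′′′(16) = 3/8192
g^(4)(16) = -15/262144

-5*(w - 16)^4/2097152 + (w - 16)^3/16384 - (w - 16)^2/512 + (w - 16)/8 + 4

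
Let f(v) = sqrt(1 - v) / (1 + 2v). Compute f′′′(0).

-471/8

Multiply the two series term by term and collect like powers.
The coefficient of v^3 in the expansion is -157/16, so f′′′(0) = 3! * (-157/16) = -471/8.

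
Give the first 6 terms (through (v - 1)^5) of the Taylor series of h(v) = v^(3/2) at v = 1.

-3*(v - 1)^5/256 + 3*(v - 1)^4/128 - (v - 1)^3/16 + 3*(v - 1)^2/8 + 3*(v - 1)/2 + 1

h(1) = 1
h′(1) = 3/2
h′′(1) = 3/4
h′′′(1) = -3/8
h^(4)(1) = 9/16
h^(5)(1) = -45/32
The Taylor polynomial is Σ h^(k)(1)/k! · (v - 1)^k.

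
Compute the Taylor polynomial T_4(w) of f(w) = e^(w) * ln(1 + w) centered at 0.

Multiply the two series term by term and collect like powers.
f(0) = 0
f′(0) = 1
f′′(0) = 1
f′′′(0) = 2
f^(4)(0) = 0
The Taylor polynomial is Σ f^(k)(0)/k! · w^k.

w^3/3 + w^2/2 + w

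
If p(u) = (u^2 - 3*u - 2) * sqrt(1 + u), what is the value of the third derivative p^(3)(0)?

9/2

Multiply each power in the prefactor through the base expansion.
From the series, [u^3] p = 3/4; multiply by 3! = 6 to get 9/2.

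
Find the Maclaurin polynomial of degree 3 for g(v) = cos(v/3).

1 - v^2/18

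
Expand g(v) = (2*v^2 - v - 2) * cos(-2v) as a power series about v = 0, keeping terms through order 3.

Multiply each power in the prefactor through the base expansion.
[v^0] = -2;  [v^1] = -1;  [v^2] = 6;  [v^3] = 2.

2*v^3 + 6*v^2 - v - 2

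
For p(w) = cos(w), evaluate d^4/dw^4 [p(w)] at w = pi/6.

Apply the Taylor formula c_k = f^(k)(a)/k!.
From the series, [(w - pi/6)^4] p = sqrt(3)/48; multiply by 4! = 24 to get sqrt(3)/2.

sqrt(3)/2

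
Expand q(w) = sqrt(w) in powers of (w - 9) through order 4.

-5*(w - 9)^4/279936 + (w - 9)^3/3888 - (w - 9)^2/216 + (w - 9)/6 + 3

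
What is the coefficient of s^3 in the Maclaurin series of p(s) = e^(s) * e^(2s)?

9/2

Expand each factor separately, then convolve coefficients.
[s^0] = 1;  [s^1] = 3;  [s^2] = 9/2;  [s^3] = 9/2.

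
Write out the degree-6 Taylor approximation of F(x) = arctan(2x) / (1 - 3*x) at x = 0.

2166*x^6/5 + 722*x^5/5 + 46*x^4 + 46*x^3/3 + 6*x^2 + 2*x

Use 1/(1 - r) = Σ r^k on the denominator, then take the Cauchy product.
F(0) = 0
F′(0) = 2
F′′(0) = 12
F′′′(0) = 92
F^(4)(0) = 1104
F^(5)(0) = 17328
F^(6)(0) = 311904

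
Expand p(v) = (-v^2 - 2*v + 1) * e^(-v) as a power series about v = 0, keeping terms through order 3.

-v^3/6 + 3*v^2/2 - 3*v + 1

Multiply each power in the prefactor through the base expansion.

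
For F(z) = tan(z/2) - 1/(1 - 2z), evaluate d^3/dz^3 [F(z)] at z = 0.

Combine the two series term by term.
From the series, [z^3] F = -191/24; multiply by 3! = 6 to get -191/4.

-191/4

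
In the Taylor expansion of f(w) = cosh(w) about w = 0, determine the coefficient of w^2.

[w^0] = 1;  [w^1] = 0;  [w^2] = 1/2.
So c_2 = f′′(0)/2! = 1/2.

1/2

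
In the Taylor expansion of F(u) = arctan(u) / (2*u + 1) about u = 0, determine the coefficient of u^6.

Multiply the numerator's expansion by the denominator's geometric series.
F(0) = 0
F′(0) = 1
F′′(0) = -4
F′′′(0) = 22
F^(4)(0) = -176
F^(5)(0) = 1784
F^(6)(0) = -21408
So c_6 = F^(6)(0)/6! = -446/15.

-446/15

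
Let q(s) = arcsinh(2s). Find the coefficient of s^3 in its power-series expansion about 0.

Compute the successive derivatives at the expansion point and divide by k!.
q(0) = 0
q′(0) = 2
q′′(0) = 0
q′′′(0) = -8

-4/3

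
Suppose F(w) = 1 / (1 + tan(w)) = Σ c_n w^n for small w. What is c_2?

1

Use the geometric series for the reciprocal, then substitute.
F(0) = 1
F′(0) = -1
F′′(0) = 2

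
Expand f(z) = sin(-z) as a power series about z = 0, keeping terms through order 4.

z^3/6 - z

Differentiate repeatedly and evaluate at the center.
[z^0] = 0;  [z^1] = -1;  [z^2] = 0;  [z^3] = 1/6;  [z^4] = 0.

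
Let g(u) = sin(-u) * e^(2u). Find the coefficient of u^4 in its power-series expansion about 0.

-1

Multiply the two series term by term and collect like powers.
g(0) = 0
g′(0) = -1
g′′(0) = -4
g′′′(0) = -11
g^(4)(0) = -24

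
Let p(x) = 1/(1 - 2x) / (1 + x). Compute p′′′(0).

Write out both Maclaurin series and multiply, keeping only the needed powers.
The coefficient of x^3 in the expansion is 5, so p′′′(0) = 3! * (5) = 30.

30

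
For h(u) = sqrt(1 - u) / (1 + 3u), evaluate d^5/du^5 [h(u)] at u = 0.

Write out both Maclaurin series and multiply, keeping only the needed powers.
The coefficient of u^5 in the expansion is -71833/256, so h^(5)(0) = 5! * (-71833/256) = -1077495/32.

-1077495/32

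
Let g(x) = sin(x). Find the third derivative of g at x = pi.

1

Apply the Taylor formula c_k = f^(k)(a)/k!.
The coefficient of (x - pi)^3 in the expansion is 1/6, so g′′′(pi) = 3! * (1/6) = 1.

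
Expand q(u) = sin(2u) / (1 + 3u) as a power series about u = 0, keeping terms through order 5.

2254*u^5/15 - 50*u^4 + 50*u^3/3 - 6*u^2 + 2*u

Take the Cauchy product of the two expansions.
q(0) = 0
q′(0) = 2
q′′(0) = -12
q′′′(0) = 100
q^(4)(0) = -1200
q^(5)(0) = 18032
Then c_k = q^(k)(0)/k! gives each Taylor coefficient.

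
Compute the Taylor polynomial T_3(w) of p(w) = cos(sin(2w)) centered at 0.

Compose series: expand the inner function first, then feed it into the outer expansion.

1 - 2*w^2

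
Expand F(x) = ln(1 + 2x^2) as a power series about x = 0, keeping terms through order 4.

-2*x^4 + 2*x^2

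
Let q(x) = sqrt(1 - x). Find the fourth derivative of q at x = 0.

The coefficient of x^4 in the expansion is -5/128, so q^(4)(0) = 4! * (-5/128) = -15/16.

-15/16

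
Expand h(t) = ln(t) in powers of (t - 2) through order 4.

Apply the Taylor formula c_k = f^(k)(a)/k!.
[(t - 2)^0] = ln(2);  [(t - 2)^1] = 1/2;  [(t - 2)^2] = -1/8;  [(t - 2)^3] = 1/24;  [(t - 2)^4] = -1/64.

-(t - 2)^4/64 + (t - 2)^3/24 - (t - 2)^2/8 + (t - 2)/2 + ln(2)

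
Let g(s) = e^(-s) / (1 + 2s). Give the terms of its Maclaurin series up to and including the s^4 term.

211*s^4/8 - 79*s^3/6 + 13*s^2/2 - 3*s + 1

Multiply the two series term by term and collect like powers.
g(0) = 1
g′(0) = -3
g′′(0) = 13
g′′′(0) = -79
g^(4)(0) = 633
Then c_k = g^(k)(0)/k! gives each Taylor coefficient.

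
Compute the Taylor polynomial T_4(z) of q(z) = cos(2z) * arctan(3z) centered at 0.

Expand each factor separately, then convolve coefficients.
q(0) = 0
q′(0) = 3
q′′(0) = 0
q′′′(0) = -90
q^(4)(0) = 0
The Taylor polynomial is Σ q^(k)(0)/k! · z^k.

-15*z^3 + 3*z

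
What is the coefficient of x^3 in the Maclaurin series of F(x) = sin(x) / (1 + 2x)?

Write out both Maclaurin series and multiply, keeping only the needed powers.
[x^0] = 0;  [x^1] = 1;  [x^2] = -2;  [x^3] = 23/6.
So c_3 = F′′′(0)/3! = 23/6.

23/6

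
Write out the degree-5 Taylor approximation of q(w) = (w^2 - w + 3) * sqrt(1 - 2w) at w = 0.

Shift and add copies of the series according to the polynomial's terms.
q(0) = 3
q′(0) = -4
q′′(0) = 1
q′′′(0) = -12
q^(4)(0) = -45
q^(5)(0) = -300

-5*w^5/2 - 15*w^4/8 - 2*w^3 + w^2/2 - 4*w + 3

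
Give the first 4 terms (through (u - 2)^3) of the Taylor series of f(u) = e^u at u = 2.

Differentiate repeatedly and evaluate at the center.

(u - 2)^3*e^(2)/6 + (u - 2)^2*e^(2)/2 + (u - 2)*e^(2) + e^(2)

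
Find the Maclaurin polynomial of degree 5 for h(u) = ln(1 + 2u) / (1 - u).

Expand each factor separately, then convolve coefficients.
h(0) = 0
h′(0) = 2
h′′(0) = 0
h′′′(0) = 16
h^(4)(0) = -32
h^(5)(0) = 608
The Taylor polynomial is Σ h^(k)(0)/k! · u^k.

76*u^5/15 - 4*u^4/3 + 8*u^3/3 + 2*u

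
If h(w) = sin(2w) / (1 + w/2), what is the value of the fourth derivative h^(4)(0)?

Multiply the two series term by term and collect like powers.
From the series, [w^4] h = 5/12; multiply by 4! = 24 to get 10.

10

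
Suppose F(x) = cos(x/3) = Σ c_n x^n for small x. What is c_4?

Use the known series and substitute for the argument.

1/1944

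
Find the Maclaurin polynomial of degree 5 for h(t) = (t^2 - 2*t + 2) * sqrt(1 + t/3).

Distribute the polynomial across the series and collect like powers.
[t^0] = 2;  [t^1] = -5/3;  [t^2] = 23/36;  [t^3] = 43/216;  [t^4] = -101/5184;  [t^5] = 109/31104.

109*t^5/31104 - 101*t^4/5184 + 43*t^3/216 + 23*t^2/36 - 5*t/3 + 2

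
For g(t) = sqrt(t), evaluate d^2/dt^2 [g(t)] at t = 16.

The coefficient of (t - 16)^2 in the expansion is -1/512, so g′′(16) = 2! * (-1/512) = -1/256.

-1/256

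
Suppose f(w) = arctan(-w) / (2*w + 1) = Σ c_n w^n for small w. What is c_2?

2

Use 1/(1 - r) = Σ r^k on the denominator, then take the Cauchy product.
f(0) = 0
f′(0) = -1
f′′(0) = 4
So c_2 = f′′(0)/2! = 2.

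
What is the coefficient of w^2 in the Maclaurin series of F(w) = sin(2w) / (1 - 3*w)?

Multiply the numerator's expansion by the denominator's geometric series.

6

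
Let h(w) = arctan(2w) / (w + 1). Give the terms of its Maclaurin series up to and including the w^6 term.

Expand 1/(denominator) as a geometric series and multiply by the numerator's series.

-86*w^6/15 + 86*w^5/15 + 2*w^4/3 - 2*w^3/3 - 2*w^2 + 2*w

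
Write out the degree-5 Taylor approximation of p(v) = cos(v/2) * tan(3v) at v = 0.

20021*v^5/640 + 69*v^3/8 + 3*v

Multiply the two series term by term and collect like powers.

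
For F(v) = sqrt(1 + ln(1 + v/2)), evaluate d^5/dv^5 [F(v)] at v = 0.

1609/1024

Substitute the inner expansion into the outer series and collect powers.
The coefficient of v^5 in the expansion is 1609/122880, so F^(5)(0) = 5! * (1609/122880) = 1609/1024.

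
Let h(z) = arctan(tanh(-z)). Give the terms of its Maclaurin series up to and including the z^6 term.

-2*z^5/3 + 2*z^3/3 - z

Substitute the inner expansion into the outer series and collect powers.
h(0) = 0
h′(0) = -1
h′′(0) = 0
h′′′(0) = 4
h^(4)(0) = 0
h^(5)(0) = -80
h^(6)(0) = 0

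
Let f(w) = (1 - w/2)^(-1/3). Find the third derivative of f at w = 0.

From the series, [w^3] f = 7/324; multiply by 3! = 6 to get 7/54.

7/54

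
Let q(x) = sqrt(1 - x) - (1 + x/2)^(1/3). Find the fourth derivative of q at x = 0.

Expand each term separately and add.
The coefficient of x^4 in the expansion is -1135/31104, so q^(4)(0) = 4! * (-1135/31104) = -1135/1296.

-1135/1296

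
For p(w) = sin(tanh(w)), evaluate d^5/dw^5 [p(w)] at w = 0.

37

Compose series: expand the inner function first, then feed it into the outer expansion.
From the series, [w^5] p = 37/120; multiply by 5! = 120 to get 37.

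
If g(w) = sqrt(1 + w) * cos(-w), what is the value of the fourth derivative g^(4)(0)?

Write out both Maclaurin series and multiply, keeping only the needed powers.
The coefficient of w^4 in the expansion is 25/384, so g^(4)(0) = 4! * (25/384) = 25/16.

25/16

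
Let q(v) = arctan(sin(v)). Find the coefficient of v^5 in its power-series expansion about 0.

3/8

Compose series: expand the inner function first, then feed it into the outer expansion.
q(0) = 0
q′(0) = 1
q′′(0) = 0
q′′′(0) = -3
q^(4)(0) = 0
q^(5)(0) = 45
Then c_k = q^(k)(0)/k! gives each Taylor coefficient.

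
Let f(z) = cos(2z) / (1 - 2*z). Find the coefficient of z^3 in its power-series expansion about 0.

4

Multiply the numerator's expansion by the denominator's geometric series.
f(0) = 1
f′(0) = 2
f′′(0) = 4
f′′′(0) = 24
So c_3 = f′′′(0)/3! = 4.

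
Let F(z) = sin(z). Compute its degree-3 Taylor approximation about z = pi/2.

1 - (z - pi/2)^2/2

F(pi/2) = 1
F′(pi/2) = 0
F′′(pi/2) = -1
F′′′(pi/2) = 0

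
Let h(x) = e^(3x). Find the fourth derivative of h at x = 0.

Use the known series and substitute for the argument.
The coefficient of x^4 in the expansion is 27/8, so h^(4)(0) = 4! * (27/8) = 81.

81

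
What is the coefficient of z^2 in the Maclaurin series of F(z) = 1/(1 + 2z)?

Apply the Taylor formula c_k = f^(k)(a)/k!.
[z^0] = 1;  [z^1] = -2;  [z^2] = 4.

4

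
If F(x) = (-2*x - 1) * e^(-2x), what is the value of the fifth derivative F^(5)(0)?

Distribute the polynomial across the series and collect like powers.
From the series, [x^5] F = -16/15; multiply by 5! = 120 to get -128.

-128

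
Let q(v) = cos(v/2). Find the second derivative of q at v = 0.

-1/4

Use the known series and substitute for the argument.
The coefficient of v^2 in the expansion is -1/8, so q′′(0) = 2! * (-1/8) = -1/4.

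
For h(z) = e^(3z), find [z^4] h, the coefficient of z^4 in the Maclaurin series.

27/8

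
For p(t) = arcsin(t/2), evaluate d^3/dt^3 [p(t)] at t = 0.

1/8

From the series, [t^3] p = 1/48; multiply by 3! = 6 to get 1/8.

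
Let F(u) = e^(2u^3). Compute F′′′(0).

From the series, [u^3] F = 2; multiply by 3! = 6 to get 12.

12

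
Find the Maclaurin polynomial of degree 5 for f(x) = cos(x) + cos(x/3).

41*x^4/972 - 5*x^2/9 + 2

Add the two expansions coefficient-wise.
f(0) = 2
f′(0) = 0
f′′(0) = -10/9
f′′′(0) = 0
f^(4)(0) = 82/81
f^(5)(0) = 0
Then c_k = f^(k)(0)/k! gives each Taylor coefficient.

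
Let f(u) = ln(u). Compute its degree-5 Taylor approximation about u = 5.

(u - 5)^5/15625 - (u - 5)^4/2500 + (u - 5)^3/375 - (u - 5)^2/50 + (u - 5)/5 + ln(5)

f(5) = ln(5)
f′(5) = 1/5
f′′(5) = -1/25
f′′′(5) = 2/125
f^(4)(5) = -6/625
f^(5)(5) = 24/3125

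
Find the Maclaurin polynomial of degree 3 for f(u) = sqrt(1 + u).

f(0) = 1
f′(0) = 1/2
f′′(0) = -1/4
f′′′(0) = 3/8

u^3/16 - u^2/8 + u/2 + 1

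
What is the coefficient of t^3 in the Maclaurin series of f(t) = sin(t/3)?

[t^0] = 0;  [t^1] = 1/3;  [t^2] = 0;  [t^3] = -1/162.

-1/162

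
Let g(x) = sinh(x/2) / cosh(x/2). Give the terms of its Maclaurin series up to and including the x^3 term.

Divide the numerator series by the denominator series (power-series long division).

-x^3/24 + x/2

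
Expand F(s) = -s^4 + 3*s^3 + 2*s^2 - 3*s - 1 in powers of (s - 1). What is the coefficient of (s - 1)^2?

5

F(1) = 0
F′(1) = 6
F′′(1) = 10
So c_2 = F′′(1)/2! = 5.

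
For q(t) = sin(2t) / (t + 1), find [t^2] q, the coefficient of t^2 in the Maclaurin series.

Use 1/(1 - r) = Σ r^k on the denominator, then take the Cauchy product.
q(0) = 0
q′(0) = 2
q′′(0) = -4
The Taylor polynomial is Σ q^(k)(0)/k! · t^k.

-2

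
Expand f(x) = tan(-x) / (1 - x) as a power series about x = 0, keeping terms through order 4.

-4*x^4/3 - 4*x^3/3 - x^2 - x

Expand each factor separately, then convolve coefficients.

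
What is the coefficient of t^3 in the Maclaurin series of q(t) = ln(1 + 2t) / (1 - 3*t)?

44/3

Use 1/(1 - r) = Σ r^k on the denominator, then take the Cauchy product.
[t^0] = 0;  [t^1] = 2;  [t^2] = 4;  [t^3] = 44/3.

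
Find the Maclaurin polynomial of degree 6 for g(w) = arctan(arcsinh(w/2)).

53*w^5/3840 - w^3/16 + w/2

Compose series: expand the inner function first, then feed it into the outer expansion.
g(0) = 0
g′(0) = 1/2
g′′(0) = 0
g′′′(0) = -3/8
g^(4)(0) = 0
g^(5)(0) = 53/32
g^(6)(0) = 0
The Taylor polynomial is Σ g^(k)(0)/k! · w^k.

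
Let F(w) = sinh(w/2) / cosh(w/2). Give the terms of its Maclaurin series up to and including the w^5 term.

Divide the numerator series by the denominator series (power-series long division).
[w^0] = 0;  [w^1] = 1/2;  [w^2] = 0;  [w^3] = -1/24;  [w^4] = 0;  [w^5] = 1/240.

w^5/240 - w^3/24 + w/2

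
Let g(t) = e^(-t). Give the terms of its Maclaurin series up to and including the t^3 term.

g(0) = 1
g′(0) = -1
g′′(0) = 1
g′′′(0) = -1

-t^3/6 + t^2/2 - t + 1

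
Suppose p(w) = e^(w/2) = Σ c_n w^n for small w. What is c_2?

1/8

p(0) = 1
p′(0) = 1/2
p′′(0) = 1/4
So c_2 = p′′(0)/2! = 1/8.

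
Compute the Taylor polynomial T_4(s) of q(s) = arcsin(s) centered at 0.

s^3/6 + s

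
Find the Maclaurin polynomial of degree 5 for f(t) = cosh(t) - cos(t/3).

Combine the two series term by term.

10*t^4/243 + 5*t^2/9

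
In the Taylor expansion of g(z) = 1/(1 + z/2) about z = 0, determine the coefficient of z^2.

1/4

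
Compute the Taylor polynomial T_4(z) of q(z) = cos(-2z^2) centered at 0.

1 - 2*z^4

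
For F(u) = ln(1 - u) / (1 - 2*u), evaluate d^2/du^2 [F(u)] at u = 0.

-5

Use 1/(1 - r) = Σ r^k on the denominator, then take the Cauchy product.
The coefficient of u^2 in the expansion is -5/2, so F′′(0) = 2! * (-5/2) = -5.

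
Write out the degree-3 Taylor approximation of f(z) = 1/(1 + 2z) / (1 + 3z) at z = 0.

Expand each factor separately, then convolve coefficients.

-65*z^3 + 19*z^2 - 5*z + 1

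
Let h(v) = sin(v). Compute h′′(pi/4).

Compute the successive derivatives at the expansion point and divide by k!.
From the series, [(v - pi/4)^2] h = -sqrt(2)/4; multiply by 2! = 2 to get -sqrt(2)/2.

-sqrt(2)/2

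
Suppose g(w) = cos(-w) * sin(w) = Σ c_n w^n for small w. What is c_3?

Take the Cauchy product of the two expansions.
So c_3 = g′′′(0)/3! = -2/3.

-2/3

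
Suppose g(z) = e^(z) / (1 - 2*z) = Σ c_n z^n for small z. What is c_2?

13/2

Multiply the numerator's expansion by the denominator's geometric series.
g(0) = 1
g′(0) = 3
g′′(0) = 13
So c_2 = g′′(0)/2! = 13/2.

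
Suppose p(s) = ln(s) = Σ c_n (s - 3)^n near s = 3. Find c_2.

-1/18

p(3) = ln(3)
p′(3) = 1/3
p′′(3) = -1/9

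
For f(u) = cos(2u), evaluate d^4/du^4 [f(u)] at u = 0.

16

The coefficient of u^4 in the expansion is 2/3, so f^(4)(0) = 4! * (2/3) = 16.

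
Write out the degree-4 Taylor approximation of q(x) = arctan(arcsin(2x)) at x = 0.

Plug the Maclaurin series of the inner function into that of the outer and collect terms.
q(0) = 0
q′(0) = 2
q′′(0) = 0
q′′′(0) = -8
q^(4)(0) = 0

-4*x^3/3 + 2*x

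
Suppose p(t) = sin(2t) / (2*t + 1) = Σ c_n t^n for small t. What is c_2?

-4

Use 1/(1 - r) = Σ r^k on the denominator, then take the Cauchy product.
[t^0] = 0;  [t^1] = 2;  [t^2] = -4.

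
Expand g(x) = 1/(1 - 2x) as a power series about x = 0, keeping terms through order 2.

4*x^2 + 2*x + 1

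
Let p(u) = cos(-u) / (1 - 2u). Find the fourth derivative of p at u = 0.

337

Write out both Maclaurin series and multiply, keeping only the needed powers.
From the series, [u^4] p = 337/24; multiply by 4! = 24 to get 337.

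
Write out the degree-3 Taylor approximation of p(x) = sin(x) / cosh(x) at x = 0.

-2*x^3/3 + x

Divide the numerator series by the denominator series (power-series long division).
p(0) = 0
p′(0) = 1
p′′(0) = 0
p′′′(0) = -4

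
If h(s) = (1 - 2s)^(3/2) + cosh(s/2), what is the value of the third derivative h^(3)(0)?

Add the two expansions coefficient-wise.
From the series, [s^3] h = 1/2; multiply by 3! = 6 to get 3.

3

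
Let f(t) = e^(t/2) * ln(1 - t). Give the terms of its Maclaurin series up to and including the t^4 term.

Write out both Maclaurin series and multiply, keeping only the needed powers.
f(0) = 0
f′(0) = -1
f′′(0) = -2
f′′′(0) = -17/4
f^(4)(0) = -12
Dividing each by k! gives the coefficients c_0, ..., c_4.

-t^4/2 - 17*t^3/24 - t^2 - t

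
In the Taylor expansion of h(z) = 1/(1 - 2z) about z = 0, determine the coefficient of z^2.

4

c_2 = h′′(0)/2! = 4.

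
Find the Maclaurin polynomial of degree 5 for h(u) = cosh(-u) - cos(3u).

-10*u^4/3 + 5*u^2

Combine the two series term by term.
h(0) = 0
h′(0) = 0
h′′(0) = 10
h′′′(0) = 0
h^(4)(0) = -80
h^(5)(0) = 0
Then c_k = h^(k)(0)/k! gives each Taylor coefficient.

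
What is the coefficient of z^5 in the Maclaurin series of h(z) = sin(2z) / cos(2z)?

Divide the numerator series by the denominator series (power-series long division).
So c_5 = h^(5)(0)/5! = 64/15.

64/15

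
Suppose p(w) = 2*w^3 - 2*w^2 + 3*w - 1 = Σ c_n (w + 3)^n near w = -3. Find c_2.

-20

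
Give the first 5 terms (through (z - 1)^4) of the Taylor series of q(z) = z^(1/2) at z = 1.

q(1) = 1
q′(1) = 1/2
q′′(1) = -1/4
q′′′(1) = 3/8
q^(4)(1) = -15/16
Then c_k = q^(k)(1)/k! gives each Taylor coefficient.

-5*(z - 1)^4/128 + (z - 1)^3/16 - (z - 1)^2/8 + (z - 1)/2 + 1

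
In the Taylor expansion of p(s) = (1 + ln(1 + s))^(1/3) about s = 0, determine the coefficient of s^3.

23/81

Let u equal the inner series; expand the outer function in u and truncate.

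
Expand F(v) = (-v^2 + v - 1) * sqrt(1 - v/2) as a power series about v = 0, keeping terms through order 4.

53*v^4/2048 + 29*v^3/128 - 39*v^2/32 + 5*v/4 - 1

Multiply each power in the prefactor through the base expansion.
F(0) = -1
F′(0) = 5/4
F′′(0) = -39/16
F′′′(0) = 87/64
F^(4)(0) = 159/256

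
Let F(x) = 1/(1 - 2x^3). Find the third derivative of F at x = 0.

The coefficient of x^3 in the expansion is 2, so F′′′(0) = 3! * (2) = 12.

12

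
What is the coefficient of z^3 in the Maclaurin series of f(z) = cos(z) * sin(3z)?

Expand each factor separately, then convolve coefficients.

-6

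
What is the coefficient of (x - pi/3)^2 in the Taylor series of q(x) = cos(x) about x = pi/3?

-1/4

c_2 = q′′(pi/3)/2! = -1/4.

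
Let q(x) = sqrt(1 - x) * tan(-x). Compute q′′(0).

Expand each factor separately, then convolve coefficients.
From the series, [x^2] q = 1/2; multiply by 2! = 2 to get 1.

1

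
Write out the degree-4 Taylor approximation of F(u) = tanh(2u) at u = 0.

-8*u^3/3 + 2*u

Apply the Taylor formula c_k = f^(k)(a)/k!.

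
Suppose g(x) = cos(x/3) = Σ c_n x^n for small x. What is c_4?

g(0) = 1
g′(0) = 0
g′′(0) = -1/9
g′′′(0) = 0
g^(4)(0) = 1/81
Then c_k = g^(k)(0)/k! gives each Taylor coefficient.

1/1944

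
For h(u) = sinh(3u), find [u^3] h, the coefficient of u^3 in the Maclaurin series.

h(0) = 0
h′(0) = 3
h′′(0) = 0
h′′′(0) = 27
Then c_k = h^(k)(0)/k! gives each Taylor coefficient.

9/2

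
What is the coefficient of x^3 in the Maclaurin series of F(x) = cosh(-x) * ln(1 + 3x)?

Take the Cauchy product of the two expansions.
[x^0] = 0;  [x^1] = 3;  [x^2] = -9/2;  [x^3] = 21/2.

21/2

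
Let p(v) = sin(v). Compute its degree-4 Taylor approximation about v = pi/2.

(v - pi/2)^4/24 - (v - pi/2)^2/2 + 1

p(pi/2) = 1
p′(pi/2) = 0
p′′(pi/2) = -1
p′′′(pi/2) = 0
p^(4)(pi/2) = 1
Dividing each by k! gives the coefficients c_0, ..., c_4.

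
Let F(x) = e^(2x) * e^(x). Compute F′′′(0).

Expand each factor separately, then convolve coefficients.
From the series, [x^3] F = 9/2; multiply by 3! = 6 to get 27.

27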